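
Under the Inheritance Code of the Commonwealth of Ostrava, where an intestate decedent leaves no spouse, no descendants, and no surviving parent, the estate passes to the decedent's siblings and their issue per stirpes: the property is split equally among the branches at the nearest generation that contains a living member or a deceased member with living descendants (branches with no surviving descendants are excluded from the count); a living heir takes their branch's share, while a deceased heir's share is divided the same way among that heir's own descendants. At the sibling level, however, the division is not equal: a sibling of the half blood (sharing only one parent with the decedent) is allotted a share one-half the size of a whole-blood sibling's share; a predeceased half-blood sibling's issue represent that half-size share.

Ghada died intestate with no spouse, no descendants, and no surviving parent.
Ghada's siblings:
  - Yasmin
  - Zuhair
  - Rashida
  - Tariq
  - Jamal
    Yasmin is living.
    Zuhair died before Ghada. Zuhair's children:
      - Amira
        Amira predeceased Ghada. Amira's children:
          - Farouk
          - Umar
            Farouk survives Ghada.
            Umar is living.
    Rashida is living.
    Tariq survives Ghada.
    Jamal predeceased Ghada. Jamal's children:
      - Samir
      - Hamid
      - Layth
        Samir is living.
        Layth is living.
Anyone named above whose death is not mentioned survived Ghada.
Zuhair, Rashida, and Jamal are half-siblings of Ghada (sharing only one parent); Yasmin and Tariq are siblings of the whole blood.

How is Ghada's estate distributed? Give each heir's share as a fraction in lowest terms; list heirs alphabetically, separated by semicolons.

No spouse, descendants, or parent survives, so the estate passes to Ghada's siblings per stirpes.
Half-blood siblings count for one-half the weight of whole-blood siblings at the initial division.
Dividing 1 in proportion to weights (total weight 7/2): Yasmin (weight 1) → 2/7; Zuhair (weight 1/2) → 1/7; Rashida (weight 1/2) → 1/7; Tariq (weight 1) → 2/7; Jamal (weight 1/2) → 1/7.
Yasmin is living and takes 2/7.
Zuhair predeceased; the 1/7 allotted to Zuhair's branch passes to Zuhair's issue by representation.
Amira's line is the sole branch at this level, so the full 1/7 passes to Amira's issue by representation.
The 1/7 is divided into 2 equal shares of 1/14 among Farouk, Umar.
Farouk is living and takes 1/14.
Umar is living and takes 1/14.
Rashida is living and takes 1/7.
Tariq is living and takes 2/7.
Jamal predeceased; the 1/7 allotted to Jamal's branch passes to Jamal's issue by representation.
The 1/7 is divided into 3 equal shares of 1/21 among Samir, Hamid, Layth.
Samir is living and takes 1/21.
Hamid is living and takes 1/21.
Layth is living and takes 1/21.

Farouk 1/14; Hamid 1/21; Layth 1/21; Rashida 1/7; Samir 1/21; Tariq 2/7; Umar 1/14; Yasmin 2/7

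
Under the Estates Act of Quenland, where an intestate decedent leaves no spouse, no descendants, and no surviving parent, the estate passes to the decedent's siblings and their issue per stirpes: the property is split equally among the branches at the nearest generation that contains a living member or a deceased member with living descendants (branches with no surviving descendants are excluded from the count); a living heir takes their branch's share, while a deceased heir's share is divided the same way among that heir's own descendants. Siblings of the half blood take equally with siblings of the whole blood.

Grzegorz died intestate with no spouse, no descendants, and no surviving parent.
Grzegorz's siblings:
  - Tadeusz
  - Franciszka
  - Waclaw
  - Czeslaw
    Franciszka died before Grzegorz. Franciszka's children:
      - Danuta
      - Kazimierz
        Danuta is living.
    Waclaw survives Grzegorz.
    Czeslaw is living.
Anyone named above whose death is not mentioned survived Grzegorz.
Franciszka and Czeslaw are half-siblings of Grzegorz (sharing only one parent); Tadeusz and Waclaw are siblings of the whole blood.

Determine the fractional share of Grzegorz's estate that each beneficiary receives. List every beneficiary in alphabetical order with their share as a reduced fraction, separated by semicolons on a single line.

No spouse, descendants, or parent survives, so the estate passes to Grzegorz's siblings per stirpes.
Half-blood and whole-blood siblings take equally under the stated rule.
The estate is divided into 4 equal shares of 1/4 among Tadeusz, Franciszka, Waclaw, Czeslaw.
Tadeusz is living and takes 1/4.
Franciszka predeceased; the 1/4 allotted to Franciszka's branch passes to Franciszka's issue by representation.
The 1/4 is divided into 2 equal shares of 1/8 among Danuta, Kazimierz.
Danuta is living and takes 1/8.
Kazimierz is living and takes 1/8.
Waclaw is living and takes 1/4.
Czeslaw is living and takes 1/4.

Czeslaw 1/4; Danuta 1/8; Kazimierz 1/8; Tadeusz 1/4; Waclaw 1/4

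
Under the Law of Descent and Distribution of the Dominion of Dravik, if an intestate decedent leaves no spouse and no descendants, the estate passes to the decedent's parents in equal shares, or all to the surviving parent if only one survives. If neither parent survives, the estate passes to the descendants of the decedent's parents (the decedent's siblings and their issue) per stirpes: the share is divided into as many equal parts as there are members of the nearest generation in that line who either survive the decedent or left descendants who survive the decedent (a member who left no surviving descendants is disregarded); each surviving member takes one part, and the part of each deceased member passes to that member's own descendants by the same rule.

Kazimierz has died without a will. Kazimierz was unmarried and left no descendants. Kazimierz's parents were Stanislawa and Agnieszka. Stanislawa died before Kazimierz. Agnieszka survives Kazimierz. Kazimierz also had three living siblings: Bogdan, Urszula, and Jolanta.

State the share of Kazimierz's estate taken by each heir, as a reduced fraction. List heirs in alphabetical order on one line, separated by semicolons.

Agnieszka 1

Only one parent, Agnieszka, survives, so Agnieszka takes the entire estate. The siblings take nothing because a surviving parent has priority.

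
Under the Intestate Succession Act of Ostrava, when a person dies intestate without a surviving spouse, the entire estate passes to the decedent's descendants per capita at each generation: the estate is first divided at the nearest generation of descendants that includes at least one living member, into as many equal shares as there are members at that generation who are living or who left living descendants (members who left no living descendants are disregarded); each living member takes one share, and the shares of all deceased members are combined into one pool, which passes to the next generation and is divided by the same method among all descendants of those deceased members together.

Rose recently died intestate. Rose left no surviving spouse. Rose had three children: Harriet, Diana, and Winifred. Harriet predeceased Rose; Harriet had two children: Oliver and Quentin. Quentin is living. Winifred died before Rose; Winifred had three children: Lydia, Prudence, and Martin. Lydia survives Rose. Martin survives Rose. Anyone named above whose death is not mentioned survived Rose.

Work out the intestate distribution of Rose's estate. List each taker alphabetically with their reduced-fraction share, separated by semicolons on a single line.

Diana 1/3; Lydia 2/15; Martin 2/15; Oliver 2/15; Prudence 2/15; Quentin 2/15

There is no surviving spouse, so the entire estate passes to Rose's descendants per capita at each generation.
At generation 1 (Harriet, Diana, Winifred) there are 3 shares of (1)/3 = 1/3 each.
Living: Diana — each takes 1/3.
Deceased: Harriet and Winifred. Their combined 2/3 is pooled and carried to generation 2.
At generation 2 (Oliver, Quentin, Lydia, Prudence, Martin) there are 5 shares of (2/3)/5 = 2/15 each.
Living: Oliver, Quentin, Lydia, Prudence, and Martin — each takes 2/15.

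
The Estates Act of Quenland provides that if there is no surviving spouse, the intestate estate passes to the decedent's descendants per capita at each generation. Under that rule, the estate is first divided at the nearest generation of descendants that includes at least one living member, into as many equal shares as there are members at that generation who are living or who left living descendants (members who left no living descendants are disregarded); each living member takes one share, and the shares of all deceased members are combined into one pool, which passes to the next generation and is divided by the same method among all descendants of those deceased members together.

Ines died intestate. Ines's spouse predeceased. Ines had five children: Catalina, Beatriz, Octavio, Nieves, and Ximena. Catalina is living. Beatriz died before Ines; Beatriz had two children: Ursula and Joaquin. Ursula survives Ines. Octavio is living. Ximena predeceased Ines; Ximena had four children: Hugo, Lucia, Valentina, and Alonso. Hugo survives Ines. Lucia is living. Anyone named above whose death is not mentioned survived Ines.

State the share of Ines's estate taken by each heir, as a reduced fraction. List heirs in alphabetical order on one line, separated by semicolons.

Alonso 1/15; Catalina 1/5; Hugo 1/15; Joaquin 1/15; Lucia 1/15; Nieves 1/5; Octavio 1/5; Ursula 1/15; Valentina 1/15

There is no surviving spouse, so the entire estate passes to Ines's descendants per capita at each generation.
At generation 1 (Catalina, Beatriz, Octavio, Nieves, Ximena) there are 5 shares of (1)/5 = 1/5 each.
Living: Catalina, Octavio, and Nieves — each takes 1/5.
Deceased: Beatriz and Ximena. Their combined 2/5 is pooled and carried to generation 2.
At generation 2 (Ursula, Joaquin, Hugo, Lucia, Valentina, Alonso) there are 6 shares of (2/5)/6 = 1/15 each.
Living: Ursula, Joaquin, Hugo, Lucia, Valentina, and Alonso — each takes 1/15.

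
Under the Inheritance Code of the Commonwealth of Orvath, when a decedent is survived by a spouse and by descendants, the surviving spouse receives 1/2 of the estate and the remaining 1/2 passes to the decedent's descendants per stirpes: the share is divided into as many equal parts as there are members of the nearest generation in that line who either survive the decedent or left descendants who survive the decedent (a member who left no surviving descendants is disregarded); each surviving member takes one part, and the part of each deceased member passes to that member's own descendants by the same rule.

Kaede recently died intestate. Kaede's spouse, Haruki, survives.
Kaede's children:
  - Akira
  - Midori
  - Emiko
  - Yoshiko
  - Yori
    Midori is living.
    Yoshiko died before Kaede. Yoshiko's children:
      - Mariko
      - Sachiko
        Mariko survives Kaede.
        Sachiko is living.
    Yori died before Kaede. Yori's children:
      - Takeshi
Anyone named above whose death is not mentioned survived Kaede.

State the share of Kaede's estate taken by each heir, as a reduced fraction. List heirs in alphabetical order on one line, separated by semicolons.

Haruki, as surviving spouse, takes 1/2.
The remaining 1/2 passes to Kaede's descendants per stirpes.
The 1/2 is divided into 5 equal shares of 1/10 among Akira, Midori, Emiko, Yoshiko, Yori.
Akira is living and takes 1/10.
Midori is living and takes 1/10.
Emiko is living and takes 1/10.
Yoshiko predeceased; the 1/10 allotted to Yoshiko's branch passes to Yoshiko's issue by representation.
The 1/10 is divided into 2 equal shares of 1/20 among Mariko, Sachiko.
Mariko is living and takes 1/20.
Sachiko is living and takes 1/20.
Yori predeceased; the 1/10 allotted to Yori's branch passes to Yori's issue by representation.
Takeshi is the sole taker at this level and receives the full 1/10.

Akira 1/10; Emiko 1/10; Haruki 1/2; Mariko 1/20; Midori 1/10; Sachiko 1/20; Takeshi 1/10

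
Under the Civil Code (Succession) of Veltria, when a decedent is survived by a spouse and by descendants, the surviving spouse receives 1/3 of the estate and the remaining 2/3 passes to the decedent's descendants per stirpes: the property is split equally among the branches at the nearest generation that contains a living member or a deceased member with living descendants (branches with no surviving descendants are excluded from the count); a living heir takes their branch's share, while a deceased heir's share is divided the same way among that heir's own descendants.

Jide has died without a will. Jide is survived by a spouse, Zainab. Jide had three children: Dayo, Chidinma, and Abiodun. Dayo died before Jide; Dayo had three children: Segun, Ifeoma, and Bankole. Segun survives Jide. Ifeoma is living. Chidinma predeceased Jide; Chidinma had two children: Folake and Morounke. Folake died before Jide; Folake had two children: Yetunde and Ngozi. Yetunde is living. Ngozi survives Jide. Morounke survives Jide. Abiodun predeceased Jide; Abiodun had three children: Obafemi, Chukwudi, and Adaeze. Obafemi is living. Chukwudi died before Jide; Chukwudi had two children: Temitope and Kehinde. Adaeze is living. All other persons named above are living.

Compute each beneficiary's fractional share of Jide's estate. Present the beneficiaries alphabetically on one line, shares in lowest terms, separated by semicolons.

Zainab, as surviving spouse, takes 1/3.
The remaining 2/3 passes to Jide's descendants per stirpes.
The 2/3 is divided into 3 equal shares of 2/9 among Dayo, Chidinma, Abiodun.
Dayo predeceased; the 2/9 allotted to Dayo's branch passes to Dayo's issue by representation.
The 2/9 is divided into 3 equal shares of 2/27 among Segun, Ifeoma, Bankole.
Segun is living and takes 2/27.
Ifeoma is living and takes 2/27.
Bankole is living and takes 2/27.
Chidinma predeceased; the 2/9 allotted to Chidinma's branch passes to Chidinma's issue by representation.
The 2/9 is divided into 2 equal shares of 1/9 among Folake, Morounke.
Folake predeceased; the 1/9 allotted to Folake's branch passes to Folake's issue by representation.
The 1/9 is divided into 2 equal shares of 1/18 among Yetunde, Ngozi.
Yetunde is living and takes 1/18.
Ngozi is living and takes 1/18.
Morounke is living and takes 1/9.
Abiodun predeceased; the 2/9 allotted to Abiodun's branch passes to Abiodun's issue by representation.
The 2/9 is divided into 3 equal shares of 2/27 among Obafemi, Chukwudi, Adaeze.
Obafemi is living and takes 2/27.
Chukwudi predeceased; the 2/27 allotted to Chukwudi's branch passes to Chukwudi's issue by representation.
The 2/27 is divided into 2 equal shares of 1/27 among Temitope, Kehinde.
Temitope is living and takes 1/27.
Kehinde is living and takes 1/27.
Adaeze is living and takes 2/27.

Adaeze 2/27; Bankole 2/27; Ifeoma 2/27; Kehinde 1/27; Morounke 1/9; Ngozi 1/18; Obafemi 2/27; Segun 2/27; Temitope 1/27; Yetunde 1/18; Zainab 1/3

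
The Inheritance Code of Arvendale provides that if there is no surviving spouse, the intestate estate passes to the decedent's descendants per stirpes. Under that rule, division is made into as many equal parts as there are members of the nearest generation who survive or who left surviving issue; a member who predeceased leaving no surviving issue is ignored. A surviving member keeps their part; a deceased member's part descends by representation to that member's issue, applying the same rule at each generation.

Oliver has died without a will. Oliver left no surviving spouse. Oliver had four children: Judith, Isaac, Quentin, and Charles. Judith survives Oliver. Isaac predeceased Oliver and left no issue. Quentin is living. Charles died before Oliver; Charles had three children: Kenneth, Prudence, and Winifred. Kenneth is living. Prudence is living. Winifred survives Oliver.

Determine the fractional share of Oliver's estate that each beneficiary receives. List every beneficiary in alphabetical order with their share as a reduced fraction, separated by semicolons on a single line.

Judith 1/3; Kenneth 1/9; Prudence 1/9; Quentin 1/3; Winifred 1/9

There is no surviving spouse, so the entire estate passes to Oliver's descendants per stirpes.
Isaac left no surviving issue, so that branch lapses and is disregarded.
The estate is divided into 3 equal shares of 1/3 among Judith, Quentin, Charles.
Judith is living and takes 1/3.
Quentin is living and takes 1/3.
Charles predeceased; the 1/3 allotted to Charles's branch passes to Charles's issue by representation.
The 1/3 is divided into 3 equal shares of 1/9 among Kenneth, Prudence, Winifred.
Kenneth is living and takes 1/9.
Prudence is living and takes 1/9.
Winifred is living and takes 1/9.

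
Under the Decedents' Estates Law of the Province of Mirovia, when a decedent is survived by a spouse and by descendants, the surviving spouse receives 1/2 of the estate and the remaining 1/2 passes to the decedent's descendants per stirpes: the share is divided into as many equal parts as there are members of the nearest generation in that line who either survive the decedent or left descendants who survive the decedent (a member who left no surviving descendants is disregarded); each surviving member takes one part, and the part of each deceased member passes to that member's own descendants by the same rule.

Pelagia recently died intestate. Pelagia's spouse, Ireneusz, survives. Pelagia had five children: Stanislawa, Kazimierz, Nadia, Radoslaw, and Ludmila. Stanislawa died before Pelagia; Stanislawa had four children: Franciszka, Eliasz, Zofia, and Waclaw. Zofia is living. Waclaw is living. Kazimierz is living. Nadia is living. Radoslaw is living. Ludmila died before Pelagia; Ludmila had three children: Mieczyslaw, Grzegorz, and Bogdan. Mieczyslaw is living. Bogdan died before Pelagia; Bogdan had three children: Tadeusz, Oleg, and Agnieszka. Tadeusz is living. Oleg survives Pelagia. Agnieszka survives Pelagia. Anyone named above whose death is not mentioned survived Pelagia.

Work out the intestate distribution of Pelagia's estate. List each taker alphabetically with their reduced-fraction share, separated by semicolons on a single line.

Agnieszka 1/90; Eliasz 1/40; Franciszka 1/40; Grzegorz 1/30; Ireneusz 1/2; Kazimierz 1/10; Mieczyslaw 1/30; Nadia 1/10; Oleg 1/90; Radoslaw 1/10; Tadeusz 1/90; Waclaw 1/40; Zofia 1/40

Ireneusz, as surviving spouse, takes 1/2.
The remaining 1/2 passes to Pelagia's descendants per stirpes.
The 1/2 is divided into 5 equal shares of 1/10 among Stanislawa, Kazimierz, Nadia, Radoslaw, Ludmila.
Stanislawa predeceased; the 1/10 allotted to Stanislawa's branch passes to Stanislawa's issue by representation.
The 1/10 is divided into 4 equal shares of 1/40 among Franciszka, Eliasz, Zofia, Waclaw.
Franciszka is living and takes 1/40.
Eliasz is living and takes 1/40.
Zofia is living and takes 1/40.
Waclaw is living and takes 1/40.
Kazimierz is living and takes 1/10.
Nadia is living and takes 1/10.
Radoslaw is living and takes 1/10.
Ludmila predeceased; the 1/10 allotted to Ludmila's branch passes to Ludmila's issue by representation.
The 1/10 is divided into 3 equal shares of 1/30 among Mieczyslaw, Grzegorz, Bogdan.
Mieczyslaw is living and takes 1/30.
Grzegorz is living and takes 1/30.
Bogdan predeceased; the 1/30 allotted to Bogdan's branch passes to Bogdan's issue by representation.
The 1/30 is divided into 3 equal shares of 1/90 among Tadeusz, Oleg, Agnieszka.
Tadeusz is living and takes 1/90.
Oleg is living and takes 1/90.
Agnieszka is living and takes 1/90.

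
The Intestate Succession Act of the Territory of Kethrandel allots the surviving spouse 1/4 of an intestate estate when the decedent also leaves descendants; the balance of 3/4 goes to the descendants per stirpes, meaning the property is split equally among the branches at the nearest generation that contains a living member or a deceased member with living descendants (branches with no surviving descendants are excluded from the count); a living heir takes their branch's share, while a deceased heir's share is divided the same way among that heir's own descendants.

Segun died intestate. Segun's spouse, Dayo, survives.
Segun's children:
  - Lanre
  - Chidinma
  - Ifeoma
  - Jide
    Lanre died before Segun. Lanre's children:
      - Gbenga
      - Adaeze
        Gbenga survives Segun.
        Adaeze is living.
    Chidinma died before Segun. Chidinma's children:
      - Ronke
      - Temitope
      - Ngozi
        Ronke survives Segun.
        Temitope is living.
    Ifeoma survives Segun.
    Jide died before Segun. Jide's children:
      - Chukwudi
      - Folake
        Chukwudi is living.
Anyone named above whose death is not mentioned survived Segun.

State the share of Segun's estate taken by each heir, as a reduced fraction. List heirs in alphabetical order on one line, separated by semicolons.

Adaeze 3/32; Chukwudi 3/32; Dayo 1/4; Folake 3/32; Gbenga 3/32; Ifeoma 3/16; Ngozi 1/16; Ronke 1/16; Temitope 1/16

Dayo, as surviving spouse, takes 1/4.
The remaining 3/4 passes to Segun's descendants per stirpes.
The 3/4 is divided into 4 equal shares of 3/16 among Lanre, Chidinma, Ifeoma, Jide.
Lanre predeceased; the 3/16 allotted to Lanre's branch passes to Lanre's issue by representation.
The 3/16 is divided into 2 equal shares of 3/32 among Gbenga, Adaeze.
Gbenga is living and takes 3/32.
Adaeze is living and takes 3/32.
Chidinma predeceased; the 3/16 allotted to Chidinma's branch passes to Chidinma's issue by representation.
The 3/16 is divided into 3 equal shares of 1/16 among Ronke, Temitope, Ngozi.
Ronke is living and takes 1/16.
Temitope is living and takes 1/16.
Ngozi is living and takes 1/16.
Ifeoma is living and takes 3/16.
Jide predeceased; the 3/16 allotted to Jide's branch passes to Jide's issue by representation.
The 3/16 is divided into 2 equal shares of 3/32 among Chukwudi, Folake.
Chukwudi is living and takes 3/32.
Folake is living and takes 3/32.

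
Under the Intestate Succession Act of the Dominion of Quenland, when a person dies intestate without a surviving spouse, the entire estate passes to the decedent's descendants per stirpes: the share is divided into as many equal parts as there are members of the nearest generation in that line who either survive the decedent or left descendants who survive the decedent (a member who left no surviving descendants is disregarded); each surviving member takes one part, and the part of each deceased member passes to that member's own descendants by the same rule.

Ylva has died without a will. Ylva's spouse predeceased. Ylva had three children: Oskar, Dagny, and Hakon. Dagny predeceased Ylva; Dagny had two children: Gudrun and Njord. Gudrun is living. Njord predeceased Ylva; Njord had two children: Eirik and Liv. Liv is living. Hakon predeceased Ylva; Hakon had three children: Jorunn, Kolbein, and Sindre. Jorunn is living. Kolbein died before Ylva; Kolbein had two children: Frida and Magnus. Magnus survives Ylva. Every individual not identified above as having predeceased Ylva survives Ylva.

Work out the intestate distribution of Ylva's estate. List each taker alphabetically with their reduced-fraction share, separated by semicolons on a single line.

There is no surviving spouse, so the entire estate passes to Ylva's descendants per stirpes.
The estate is divided into 3 equal shares of 1/3 among Oskar, Dagny, Hakon.
Oskar is living and takes 1/3.
Dagny predeceased; the 1/3 allotted to Dagny's branch passes to Dagny's issue by representation.
The 1/3 is divided into 2 equal shares of 1/6 among Gudrun, Njord.
Gudrun is living and takes 1/6.
Njord predeceased; the 1/6 allotted to Njord's branch passes to Njord's issue by representation.
The 1/6 is divided into 2 equal shares of 1/12 among Eirik, Liv.
Eirik is living and takes 1/12.
Liv is living and takes 1/12.
Hakon predeceased; the 1/3 allotted to Hakon's branch passes to Hakon's issue by representation.
The 1/3 is divided into 3 equal shares of 1/9 among Jorunn, Kolbein, Sindre.
Jorunn is living and takes 1/9.
Kolbein predeceased; the 1/9 allotted to Kolbein's branch passes to Kolbein's issue by representation.
The 1/9 is divided into 2 equal shares of 1/18 among Frida, Magnus.
Frida is living and takes 1/18.
Magnus is living and takes 1/18.
Sindre is living and takes 1/9.

Eirik 1/12; Frida 1/18; Gudrun 1/6; Jorunn 1/9; Liv 1/12; Magnus 1/18; Oskar 1/3; Sindre 1/9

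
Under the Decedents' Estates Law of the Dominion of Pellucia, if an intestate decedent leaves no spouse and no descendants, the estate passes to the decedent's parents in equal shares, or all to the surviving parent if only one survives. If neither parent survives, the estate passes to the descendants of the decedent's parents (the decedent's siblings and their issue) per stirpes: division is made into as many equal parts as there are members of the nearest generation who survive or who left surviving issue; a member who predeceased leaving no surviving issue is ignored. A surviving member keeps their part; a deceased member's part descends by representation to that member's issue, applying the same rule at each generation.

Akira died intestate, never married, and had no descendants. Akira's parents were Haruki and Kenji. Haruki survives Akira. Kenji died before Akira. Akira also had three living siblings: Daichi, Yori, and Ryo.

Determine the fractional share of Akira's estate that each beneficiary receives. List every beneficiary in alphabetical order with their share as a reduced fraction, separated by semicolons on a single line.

Only one parent, Haruki, survives, so Haruki takes the entire estate. The siblings take nothing because a surviving parent has priority.

Haruki 1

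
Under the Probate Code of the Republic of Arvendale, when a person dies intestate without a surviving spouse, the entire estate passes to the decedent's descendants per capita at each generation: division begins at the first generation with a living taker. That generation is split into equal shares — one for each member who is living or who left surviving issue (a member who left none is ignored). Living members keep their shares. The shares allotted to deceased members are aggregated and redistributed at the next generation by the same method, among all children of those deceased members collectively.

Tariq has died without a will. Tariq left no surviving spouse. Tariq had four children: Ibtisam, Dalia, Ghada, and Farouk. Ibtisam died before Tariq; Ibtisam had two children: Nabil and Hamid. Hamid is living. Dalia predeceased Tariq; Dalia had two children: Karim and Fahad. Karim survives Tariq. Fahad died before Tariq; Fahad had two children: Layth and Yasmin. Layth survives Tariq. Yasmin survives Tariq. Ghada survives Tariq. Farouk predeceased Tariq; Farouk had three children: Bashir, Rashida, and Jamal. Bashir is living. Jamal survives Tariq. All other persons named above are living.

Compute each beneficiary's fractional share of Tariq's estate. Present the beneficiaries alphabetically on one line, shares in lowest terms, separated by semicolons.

Bashir 3/28; Ghada 1/4; Hamid 3/28; Jamal 3/28; Karim 3/28; Layth 3/56; Nabil 3/28; Rashida 3/28; Yasmin 3/56

There is no surviving spouse, so the entire estate passes to Tariq's descendants per capita at each generation.
At generation 1 (Ibtisam, Dalia, Ghada, Farouk) there are 4 shares of (1)/4 = 1/4 each.
Living: Ghada — each takes 1/4.
Deceased: Ibtisam, Dalia, and Farouk. Their combined 3/4 is pooled and carried to generation 2.
At generation 2 (Nabil, Hamid, Karim, Fahad, Bashir, Rashida, Jamal) there are 7 shares of (3/4)/7 = 3/28 each.
Living: Nabil, Hamid, Karim, Bashir, Rashida, and Jamal — each takes 3/28.
Deceased: Fahad. That 3/28 share is carried to generation 3.
At generation 3 (Layth, Yasmin) there are 2 shares of (3/28)/2 = 3/56 each.
Living: Layth and Yasmin — each takes 3/56.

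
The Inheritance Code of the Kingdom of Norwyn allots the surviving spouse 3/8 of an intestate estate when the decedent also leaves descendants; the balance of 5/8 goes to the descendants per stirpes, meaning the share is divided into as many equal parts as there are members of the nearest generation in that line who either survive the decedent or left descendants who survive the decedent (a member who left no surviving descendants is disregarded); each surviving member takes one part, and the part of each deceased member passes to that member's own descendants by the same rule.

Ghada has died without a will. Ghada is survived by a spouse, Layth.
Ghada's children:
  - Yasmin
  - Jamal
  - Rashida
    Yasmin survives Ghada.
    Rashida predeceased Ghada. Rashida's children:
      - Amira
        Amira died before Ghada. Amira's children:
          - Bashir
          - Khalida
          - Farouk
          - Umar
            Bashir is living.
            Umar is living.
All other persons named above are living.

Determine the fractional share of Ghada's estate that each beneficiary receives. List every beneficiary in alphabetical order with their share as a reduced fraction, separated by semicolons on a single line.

Layth, as surviving spouse, takes 3/8.
The remaining 5/8 passes to Ghada's descendants per stirpes.
The 5/8 is divided into 3 equal shares of 5/24 among Yasmin, Jamal, Rashida.
Yasmin is living and takes 5/24.
Jamal is living and takes 5/24.
Rashida predeceased; the 5/24 allotted to Rashida's branch passes to Rashida's issue by representation.
Amira's line is the sole branch at this level, so the full 5/24 passes to Amira's issue by representation.
The 5/24 is divided into 4 equal shares of 5/96 among Bashir, Khalida, Farouk, Umar.
Bashir is living and takes 5/96.
Khalida is living and takes 5/96.
Farouk is living and takes 5/96.
Umar is living and takes 5/96.

Bashir 5/96; Farouk 5/96; Jamal 5/24; Khalida 5/96; Layth 3/8; Umar 5/96; Yasmin 5/24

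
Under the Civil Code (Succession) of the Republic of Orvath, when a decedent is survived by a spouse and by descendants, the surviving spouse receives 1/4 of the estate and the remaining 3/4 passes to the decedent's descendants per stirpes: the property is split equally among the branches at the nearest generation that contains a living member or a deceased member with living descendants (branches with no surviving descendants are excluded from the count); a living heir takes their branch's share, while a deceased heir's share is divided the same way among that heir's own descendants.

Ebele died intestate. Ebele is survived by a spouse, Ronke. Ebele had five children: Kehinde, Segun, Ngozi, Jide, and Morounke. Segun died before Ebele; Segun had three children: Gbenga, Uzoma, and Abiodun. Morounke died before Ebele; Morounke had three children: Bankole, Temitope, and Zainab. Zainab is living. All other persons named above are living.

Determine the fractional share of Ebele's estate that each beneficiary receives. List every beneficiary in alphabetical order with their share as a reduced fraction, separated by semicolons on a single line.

Abiodun 1/20; Bankole 1/20; Gbenga 1/20; Jide 3/20; Kehinde 3/20; Ngozi 3/20; Ronke 1/4; Temitope 1/20; Uzoma 1/20; Zainab 1/20

Ronke, as surviving spouse, takes 1/4.
The remaining 3/4 passes to Ebele's descendants per stirpes.
The 3/4 is divided into 5 equal shares of 3/20 among Kehinde, Segun, Ngozi, Jide, Morounke.
Kehinde is living and takes 3/20.
Segun predeceased; the 3/20 allotted to Segun's branch passes to Segun's issue by representation.
The 3/20 is divided into 3 equal shares of 1/20 among Gbenga, Uzoma, Abiodun.
Gbenga is living and takes 1/20.
Uzoma is living and takes 1/20.
Abiodun is living and takes 1/20.
Ngozi is living and takes 3/20.
Jide is living and takes 3/20.
Morounke predeceased; the 3/20 allotted to Morounke's branch passes to Morounke's issue by representation.
The 3/20 is divided into 3 equal shares of 1/20 among Bankole, Temitope, Zainab.
Bankole is living and takes 1/20.
Temitope is living and takes 1/20.
Zainab is living and takes 1/20.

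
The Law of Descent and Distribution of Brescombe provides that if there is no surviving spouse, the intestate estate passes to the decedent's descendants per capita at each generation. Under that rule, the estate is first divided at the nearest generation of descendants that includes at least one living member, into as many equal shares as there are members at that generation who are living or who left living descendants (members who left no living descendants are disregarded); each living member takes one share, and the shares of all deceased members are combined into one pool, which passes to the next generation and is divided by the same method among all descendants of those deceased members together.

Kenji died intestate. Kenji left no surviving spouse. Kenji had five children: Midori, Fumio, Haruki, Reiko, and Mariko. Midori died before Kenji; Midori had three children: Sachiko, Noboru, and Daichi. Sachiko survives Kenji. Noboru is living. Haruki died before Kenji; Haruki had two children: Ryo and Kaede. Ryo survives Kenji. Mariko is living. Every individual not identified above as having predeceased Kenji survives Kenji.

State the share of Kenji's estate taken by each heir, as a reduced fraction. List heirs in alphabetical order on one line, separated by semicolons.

There is no surviving spouse, so the entire estate passes to Kenji's descendants per capita at each generation.
At generation 1 (Midori, Fumio, Haruki, Reiko, Mariko) there are 5 shares of (1)/5 = 1/5 each.
Living: Fumio, Reiko, and Mariko — each takes 1/5.
Deceased: Midori and Haruki. Their combined 2/5 is pooled and carried to generation 2.
At generation 2 (Sachiko, Noboru, Daichi, Ryo, Kaede) there are 5 shares of (2/5)/5 = 2/25 each.
Living: Sachiko, Noboru, Daichi, Ryo, and Kaede — each takes 2/25.

Daichi 2/25; Fumio 1/5; Kaede 2/25; Mariko 1/5; Noboru 2/25; Reiko 1/5; Ryo 2/25; Sachiko 2/25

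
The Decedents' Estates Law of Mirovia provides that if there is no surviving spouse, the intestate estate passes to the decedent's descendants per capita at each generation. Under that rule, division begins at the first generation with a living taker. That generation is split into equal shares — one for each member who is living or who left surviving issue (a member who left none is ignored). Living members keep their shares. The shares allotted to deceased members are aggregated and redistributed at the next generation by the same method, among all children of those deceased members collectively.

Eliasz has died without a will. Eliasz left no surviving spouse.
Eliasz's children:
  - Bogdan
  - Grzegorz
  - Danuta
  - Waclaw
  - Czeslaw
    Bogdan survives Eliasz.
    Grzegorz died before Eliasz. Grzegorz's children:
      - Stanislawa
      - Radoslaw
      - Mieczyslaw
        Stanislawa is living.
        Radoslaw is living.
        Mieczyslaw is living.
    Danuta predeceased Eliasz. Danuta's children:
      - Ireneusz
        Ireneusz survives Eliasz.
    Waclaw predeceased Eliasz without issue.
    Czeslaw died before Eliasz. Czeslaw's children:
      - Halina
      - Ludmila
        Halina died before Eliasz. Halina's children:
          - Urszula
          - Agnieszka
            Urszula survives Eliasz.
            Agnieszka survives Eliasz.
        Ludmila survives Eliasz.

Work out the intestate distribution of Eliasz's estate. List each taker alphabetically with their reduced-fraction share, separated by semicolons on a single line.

Agnieszka 1/16; Bogdan 1/4; Ireneusz 1/8; Ludmila 1/8; Mieczyslaw 1/8; Radoslaw 1/8; Stanislawa 1/8; Urszula 1/16

There is no surviving spouse, so the entire estate passes to Eliasz's descendants per capita at each generation.
At generation 1 (Bogdan, Grzegorz, Danuta, Czeslaw) there are 4 shares of (1)/4 = 1/4 each.
Living: Bogdan — each takes 1/4.
Deceased: Grzegorz, Danuta, and Czeslaw. Their combined 3/4 is pooled and carried to generation 2.
At generation 2 (Stanislawa, Radoslaw, Mieczyslaw, Ireneusz, Halina, Ludmila) there are 6 shares of (3/4)/6 = 1/8 each.
Living: Stanislawa, Radoslaw, Mieczyslaw, Ireneusz, and Ludmila — each takes 1/8.
Deceased: Halina. That 1/8 share is carried to generation 3.
At generation 3 (Urszula, Agnieszka) there are 2 shares of (1/8)/2 = 1/16 each.
Living: Urszula and Agnieszka — each takes 1/16.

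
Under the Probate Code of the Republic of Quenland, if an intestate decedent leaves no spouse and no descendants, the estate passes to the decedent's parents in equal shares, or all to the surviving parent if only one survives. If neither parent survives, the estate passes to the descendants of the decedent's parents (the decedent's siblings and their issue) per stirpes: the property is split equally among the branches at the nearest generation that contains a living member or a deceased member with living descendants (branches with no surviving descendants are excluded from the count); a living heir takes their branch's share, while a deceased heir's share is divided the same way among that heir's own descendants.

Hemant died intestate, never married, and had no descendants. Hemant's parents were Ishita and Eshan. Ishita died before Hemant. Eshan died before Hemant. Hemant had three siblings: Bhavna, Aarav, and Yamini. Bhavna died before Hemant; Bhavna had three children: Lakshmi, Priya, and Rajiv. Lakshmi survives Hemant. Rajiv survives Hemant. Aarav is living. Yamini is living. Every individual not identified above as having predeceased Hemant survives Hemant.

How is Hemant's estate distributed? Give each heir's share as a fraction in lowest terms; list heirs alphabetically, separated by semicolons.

Neither parent survives and there are no descendants, so the estate passes to Hemant's siblings and their issue per stirpes.
The estate is divided into 3 equal shares of 1/3 among Bhavna, Aarav, Yamini.
Bhavna predeceased; the 1/3 allotted to Bhavna's branch passes to Bhavna's issue by representation.
The 1/3 is divided into 3 equal shares of 1/9 among Lakshmi, Priya, Rajiv.
Lakshmi is living and takes 1/9.
Priya is living and takes 1/9.
Rajiv is living and takes 1/9.
Aarav is living and takes 1/3.
Yamini is living and takes 1/3.

Aarav 1/3; Lakshmi 1/9; Priya 1/9; Rajiv 1/9; Yamini 1/3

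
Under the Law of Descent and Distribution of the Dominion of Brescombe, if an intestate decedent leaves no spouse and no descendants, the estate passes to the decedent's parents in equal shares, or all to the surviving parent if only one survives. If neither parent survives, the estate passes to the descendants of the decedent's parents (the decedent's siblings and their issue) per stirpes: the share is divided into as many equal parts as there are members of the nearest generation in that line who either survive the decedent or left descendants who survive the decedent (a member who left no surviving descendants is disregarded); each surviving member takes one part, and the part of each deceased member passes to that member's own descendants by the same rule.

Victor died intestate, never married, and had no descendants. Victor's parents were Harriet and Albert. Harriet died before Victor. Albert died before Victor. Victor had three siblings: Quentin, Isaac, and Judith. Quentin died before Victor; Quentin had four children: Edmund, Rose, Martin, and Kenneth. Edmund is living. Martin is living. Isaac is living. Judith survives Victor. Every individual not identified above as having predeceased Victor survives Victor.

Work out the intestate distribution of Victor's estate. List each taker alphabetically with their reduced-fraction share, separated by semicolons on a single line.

Edmund 1/12; Isaac 1/3; Judith 1/3; Kenneth 1/12; Martin 1/12; Rose 1/12

Neither parent survives and there are no descendants, so the estate passes to Victor's siblings and their issue per stirpes.
The estate is divided into 3 equal shares of 1/3 among Quentin, Isaac, Judith.
Quentin predeceased; the 1/3 allotted to Quentin's branch passes to Quentin's issue by representation.
The 1/3 is divided into 4 equal shares of 1/12 among Edmund, Rose, Martin, Kenneth.
Edmund is living and takes 1/12.
Rose is living and takes 1/12.
Martin is living and takes 1/12.
Kenneth is living and takes 1/12.
Isaac is living and takes 1/3.
Judith is living and takes 1/3.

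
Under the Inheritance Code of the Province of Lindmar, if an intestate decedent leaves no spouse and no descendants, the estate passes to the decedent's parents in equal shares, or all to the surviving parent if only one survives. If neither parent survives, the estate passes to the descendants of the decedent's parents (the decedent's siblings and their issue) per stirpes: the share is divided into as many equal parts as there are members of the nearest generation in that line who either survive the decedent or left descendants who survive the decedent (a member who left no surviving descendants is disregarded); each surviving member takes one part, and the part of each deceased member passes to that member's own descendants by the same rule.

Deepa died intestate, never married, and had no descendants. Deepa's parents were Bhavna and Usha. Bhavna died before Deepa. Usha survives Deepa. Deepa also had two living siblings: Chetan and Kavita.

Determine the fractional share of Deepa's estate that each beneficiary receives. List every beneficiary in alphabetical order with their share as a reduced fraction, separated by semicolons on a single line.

Usha 1

Only one parent, Usha, survives, so Usha takes the entire estate. The siblings take nothing because a surviving parent has priority.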